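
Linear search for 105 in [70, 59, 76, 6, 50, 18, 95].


i=0: 70!=105
i=1: 59!=105
i=2: 76!=105
i=3: 6!=105
i=4: 50!=105
i=5: 18!=105
i=6: 95!=105

Not found, 7 comps


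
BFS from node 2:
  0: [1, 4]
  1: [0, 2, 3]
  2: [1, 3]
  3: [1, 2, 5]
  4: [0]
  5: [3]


Visit 2, enqueue [1, 3]
Visit 1, enqueue [0]
Visit 3, enqueue [5]
Visit 0, enqueue [4]
Visit 5, enqueue []
Visit 4, enqueue []

BFS order: [2, 1, 3, 0, 5, 4]


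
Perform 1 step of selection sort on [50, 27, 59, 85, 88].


Initial: [50, 27, 59, 85, 88]
Step 1: min=27 at 1
  Swap: [27, 50, 59, 85, 88]

After 1 step: [27, 50, 59, 85, 88]


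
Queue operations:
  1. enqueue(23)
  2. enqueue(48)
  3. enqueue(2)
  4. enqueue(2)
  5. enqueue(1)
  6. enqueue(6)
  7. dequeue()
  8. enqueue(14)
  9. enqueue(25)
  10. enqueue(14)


enqueue(23) -> [23]
enqueue(48) -> [23, 48]
enqueue(2) -> [23, 48, 2]
enqueue(2) -> [23, 48, 2, 2]
enqueue(1) -> [23, 48, 2, 2, 1]
enqueue(6) -> [23, 48, 2, 2, 1, 6]
dequeue()->23, [48, 2, 2, 1, 6]
enqueue(14) -> [48, 2, 2, 1, 6, 14]
enqueue(25) -> [48, 2, 2, 1, 6, 14, 25]
enqueue(14) -> [48, 2, 2, 1, 6, 14, 25, 14]

Final queue: [48, 2, 2, 1, 6, 14, 25, 14]


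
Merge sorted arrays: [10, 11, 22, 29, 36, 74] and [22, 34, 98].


Take 10 from A
Take 11 from A
Take 22 from A
Take 22 from B
Take 29 from A
Take 34 from B
Take 36 from A
Take 74 from A

Merged: [10, 11, 22, 22, 29, 34, 36, 74, 98]


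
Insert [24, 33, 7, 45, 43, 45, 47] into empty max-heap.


Insert 24: [24]
Insert 33: [33, 24]
Insert 7: [33, 24, 7]
Insert 45: [45, 33, 7, 24]
Insert 43: [45, 43, 7, 24, 33]
Insert 45: [45, 43, 45, 24, 33, 7]
Insert 47: [47, 43, 45, 24, 33, 7, 45]

Final heap: [47, 43, 45, 24, 33, 7, 45]


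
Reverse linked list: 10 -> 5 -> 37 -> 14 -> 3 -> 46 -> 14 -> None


Step 1: curr=10, set curr.next=prev(None) | reversed so far: 10
Step 2: curr=5, set curr.next=prev(10) | reversed so far: 5 -> 10
Step 3: curr=37, set curr.next=prev(5) | reversed so far: 37 -> 5 -> 10
Step 4: curr=14, set curr.next=prev(37) | reversed so far: 14 -> 37 -> 5 -> 10
Step 5: curr=3, set curr.next=prev(14) | reversed so far: 3 -> 14 -> 37 -> 5 -> 10
Step 6: curr=46, set curr.next=prev(3) | reversed so far: 46 -> 3 -> 14 -> 37 -> 5 -> 10
Step 7: curr=14, set curr.next=prev(46) | reversed so far: 14 -> 46 -> 3 -> 14 -> 37 -> 5 -> 10

14 -> 46 -> 3 -> 14 -> 37 -> 5 -> 10 -> None


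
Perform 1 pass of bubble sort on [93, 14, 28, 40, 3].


Initial: [93, 14, 28, 40, 3]
Pass 1: [14, 28, 40, 3, 93] (4 swaps)

After 1 pass: [14, 28, 40, 3, 93]


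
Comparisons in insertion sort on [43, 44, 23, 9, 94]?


Algorithm: insertion sort
Input: [43, 44, 23, 9, 94]
Sorted: [9, 23, 43, 44, 94]

7


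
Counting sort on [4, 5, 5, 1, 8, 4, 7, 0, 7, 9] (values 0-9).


Input: [4, 5, 5, 1, 8, 4, 7, 0, 7, 9]
Counts: [1, 1, 0, 0, 2, 2, 0, 2, 1, 1]

Sorted: [0, 1, 4, 4, 5, 5, 7, 7, 8, 9]


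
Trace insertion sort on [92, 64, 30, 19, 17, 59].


Initial: [92, 64, 30, 19, 17, 59]
Insert 64: [64, 92, 30, 19, 17, 59]
Insert 30: [30, 64, 92, 19, 17, 59]
Insert 19: [19, 30, 64, 92, 17, 59]
Insert 17: [17, 19, 30, 64, 92, 59]
Insert 59: [17, 19, 30, 59, 64, 92]

Sorted: [17, 19, 30, 59, 64, 92]


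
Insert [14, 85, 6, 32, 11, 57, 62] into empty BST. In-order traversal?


Insert 14: root
Insert 85: R from 14
Insert 6: L from 14
Insert 32: R from 14 -> L from 85
Insert 11: L from 14 -> R from 6
Insert 57: R from 14 -> L from 85 -> R from 32
Insert 62: R from 14 -> L from 85 -> R from 32 -> R from 57

In-order: [6, 11, 14, 32, 57, 62, 85]


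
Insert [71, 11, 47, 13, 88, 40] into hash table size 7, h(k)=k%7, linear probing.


Insert 71: h=1 -> slot 1
Insert 11: h=4 -> slot 4
Insert 47: h=5 -> slot 5
Insert 13: h=6 -> slot 6
Insert 88: h=4, 3 probes -> slot 0
Insert 40: h=5, 4 probes -> slot 2

Table: [88, 71, 40, None, 11, 47, 13]


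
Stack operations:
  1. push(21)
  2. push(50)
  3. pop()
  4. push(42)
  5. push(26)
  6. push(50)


push(21) -> [21]
push(50) -> [21, 50]
pop()->50, [21]
push(42) -> [21, 42]
push(26) -> [21, 42, 26]
push(50) -> [21, 42, 26, 50]

Final stack: [21, 42, 26, 50]


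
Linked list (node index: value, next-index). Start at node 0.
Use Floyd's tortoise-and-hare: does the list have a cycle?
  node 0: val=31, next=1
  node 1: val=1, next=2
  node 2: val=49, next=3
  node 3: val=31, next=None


Floyd's tortoise (slow, +1) and hare (fast, +2):
  init: slow=0, fast=0
  step 1: slow=1, fast=2
  step 2: fast 2->3->None, no cycle

Cycle: no


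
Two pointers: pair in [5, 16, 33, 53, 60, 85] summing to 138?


lo=0(5)+hi=5(85)=90
lo=1(16)+hi=5(85)=101
lo=2(33)+hi=5(85)=118
lo=3(53)+hi=5(85)=138

Yes: 53+85=138


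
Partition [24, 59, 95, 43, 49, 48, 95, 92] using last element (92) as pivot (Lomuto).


Pivot: 92
  24 <= 92: advance i (no swap)
  59 <= 92: advance i (no swap)
  43 <= 92: swap -> [24, 59, 43, 95, 49, 48, 95, 92]
  49 <= 92: swap -> [24, 59, 43, 49, 95, 48, 95, 92]
  48 <= 92: swap -> [24, 59, 43, 49, 48, 95, 95, 92]
Place pivot at 5: [24, 59, 43, 49, 48, 92, 95, 95]

Partitioned: [24, 59, 43, 49, 48, 92, 95, 95]


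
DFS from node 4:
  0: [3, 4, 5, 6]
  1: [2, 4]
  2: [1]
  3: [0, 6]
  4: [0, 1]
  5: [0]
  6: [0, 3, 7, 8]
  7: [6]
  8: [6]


Visit 4, push [1, 0]
Visit 0, push [6, 5, 3]
Visit 3, push [6]
Visit 6, push [8, 7]
Visit 7, push []
Visit 8, push []
Visit 5, push []
Visit 1, push [2]
Visit 2, push []

DFS order: [4, 0, 3, 6, 7, 8, 5, 1, 2]


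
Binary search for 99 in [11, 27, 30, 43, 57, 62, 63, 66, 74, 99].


Step 1: lo=0, hi=9, mid=4, val=57
Step 2: lo=5, hi=9, mid=7, val=66
Step 3: lo=8, hi=9, mid=8, val=74
Step 4: lo=9, hi=9, mid=9, val=99

Found at index 9


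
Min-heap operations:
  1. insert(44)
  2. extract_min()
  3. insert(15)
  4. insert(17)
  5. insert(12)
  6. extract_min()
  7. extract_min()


insert(44) -> [44]
extract_min()->44, []
insert(15) -> [15]
insert(17) -> [15, 17]
insert(12) -> [12, 17, 15]
extract_min()->12, [15, 17]
extract_min()->15, [17]

Final heap: [17]


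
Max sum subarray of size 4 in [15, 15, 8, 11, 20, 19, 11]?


[0:4]: 49
[1:5]: 54
[2:6]: 58
[3:7]: 61

Max: 61 at [3:7]


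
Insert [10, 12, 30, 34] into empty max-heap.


Insert 10: [10]
Insert 12: [12, 10]
Insert 30: [30, 10, 12]
Insert 34: [34, 30, 12, 10]

Final heap: [34, 30, 12, 10]


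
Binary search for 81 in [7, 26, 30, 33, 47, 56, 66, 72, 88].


Step 1: lo=0, hi=8, mid=4, val=47
Step 2: lo=5, hi=8, mid=6, val=66
Step 3: lo=7, hi=8, mid=7, val=72
Step 4: lo=8, hi=8, mid=8, val=88

Not found


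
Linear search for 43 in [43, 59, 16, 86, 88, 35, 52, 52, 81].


i=0: 43==43 found!

Found at 0, 1 comps


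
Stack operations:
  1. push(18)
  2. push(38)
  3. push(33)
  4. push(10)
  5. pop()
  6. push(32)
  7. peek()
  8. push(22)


push(18) -> [18]
push(38) -> [18, 38]
push(33) -> [18, 38, 33]
push(10) -> [18, 38, 33, 10]
pop()->10, [18, 38, 33]
push(32) -> [18, 38, 33, 32]
peek()->32
push(22) -> [18, 38, 33, 32, 22]

Final stack: [18, 38, 33, 32, 22]


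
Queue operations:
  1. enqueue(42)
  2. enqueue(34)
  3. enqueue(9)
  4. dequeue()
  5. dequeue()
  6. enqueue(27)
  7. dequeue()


enqueue(42) -> [42]
enqueue(34) -> [42, 34]
enqueue(9) -> [42, 34, 9]
dequeue()->42, [34, 9]
dequeue()->34, [9]
enqueue(27) -> [9, 27]
dequeue()->9, [27]

Final queue: [27]


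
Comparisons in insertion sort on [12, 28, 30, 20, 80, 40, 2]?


Algorithm: insertion sort
Input: [12, 28, 30, 20, 80, 40, 2]
Sorted: [2, 12, 20, 28, 30, 40, 80]

14


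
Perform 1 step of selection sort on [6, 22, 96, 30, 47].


Initial: [6, 22, 96, 30, 47]
Step 1: min=6 at 0
  Swap: [6, 22, 96, 30, 47]

After 1 step: [6, 22, 96, 30, 47]


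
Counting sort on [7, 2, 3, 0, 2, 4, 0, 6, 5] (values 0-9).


Input: [7, 2, 3, 0, 2, 4, 0, 6, 5]
Counts: [2, 0, 2, 1, 1, 1, 1, 1, 0, 0]

Sorted: [0, 0, 2, 2, 3, 4, 5, 6, 7]


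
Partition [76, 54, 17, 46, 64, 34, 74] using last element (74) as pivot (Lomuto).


Pivot: 74
  54 <= 74: swap -> [54, 76, 17, 46, 64, 34, 74]
  17 <= 74: swap -> [54, 17, 76, 46, 64, 34, 74]
  46 <= 74: swap -> [54, 17, 46, 76, 64, 34, 74]
  64 <= 74: swap -> [54, 17, 46, 64, 76, 34, 74]
  34 <= 74: swap -> [54, 17, 46, 64, 34, 76, 74]
Place pivot at 5: [54, 17, 46, 64, 34, 74, 76]

Partitioned: [54, 17, 46, 64, 34, 74, 76]


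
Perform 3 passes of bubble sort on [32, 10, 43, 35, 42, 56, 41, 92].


Initial: [32, 10, 43, 35, 42, 56, 41, 92]
Pass 1: [10, 32, 35, 42, 43, 41, 56, 92] (4 swaps)
Pass 2: [10, 32, 35, 42, 41, 43, 56, 92] (1 swaps)
Pass 3: [10, 32, 35, 41, 42, 43, 56, 92] (1 swaps)

After 3 passes: [10, 32, 35, 41, 42, 43, 56, 92]


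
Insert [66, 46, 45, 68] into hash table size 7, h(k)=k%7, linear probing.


Insert 66: h=3 -> slot 3
Insert 46: h=4 -> slot 4
Insert 45: h=3, 2 probes -> slot 5
Insert 68: h=5, 1 probes -> slot 6

Table: [None, None, None, 66, 46, 45, 68]


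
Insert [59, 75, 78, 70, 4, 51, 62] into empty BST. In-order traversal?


Insert 59: root
Insert 75: R from 59
Insert 78: R from 59 -> R from 75
Insert 70: R from 59 -> L from 75
Insert 4: L from 59
Insert 51: L from 59 -> R from 4
Insert 62: R from 59 -> L from 75 -> L from 70

In-order: [4, 51, 59, 62, 70, 75, 78]


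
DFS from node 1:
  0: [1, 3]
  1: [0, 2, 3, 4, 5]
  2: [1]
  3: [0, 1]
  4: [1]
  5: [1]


Visit 1, push [5, 4, 3, 2, 0]
Visit 0, push [3]
Visit 3, push []
Visit 2, push []
Visit 4, push []
Visit 5, push []

DFS order: [1, 0, 3, 2, 4, 5]


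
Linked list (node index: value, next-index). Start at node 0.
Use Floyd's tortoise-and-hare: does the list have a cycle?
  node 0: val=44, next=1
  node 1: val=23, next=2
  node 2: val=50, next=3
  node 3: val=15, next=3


Floyd's tortoise (slow, +1) and hare (fast, +2):
  init: slow=0, fast=0
  step 1: slow=1, fast=2
  step 2: slow=2, fast=3
  step 3: slow=3, fast=3
  slow == fast at node 3: cycle detected

Cycle: yes


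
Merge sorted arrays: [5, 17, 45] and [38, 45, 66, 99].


Take 5 from A
Take 17 from A
Take 38 from B
Take 45 from A

Merged: [5, 17, 38, 45, 45, 66, 99]


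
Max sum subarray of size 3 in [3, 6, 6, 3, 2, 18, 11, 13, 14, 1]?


[0:3]: 15
[1:4]: 15
[2:5]: 11
[3:6]: 23
[4:7]: 31
[5:8]: 42
[6:9]: 38
[7:10]: 28

Max: 42 at [5:8]


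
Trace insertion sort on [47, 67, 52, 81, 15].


Initial: [47, 67, 52, 81, 15]
Insert 67: [47, 67, 52, 81, 15]
Insert 52: [47, 52, 67, 81, 15]
Insert 81: [47, 52, 67, 81, 15]
Insert 15: [15, 47, 52, 67, 81]

Sorted: [15, 47, 52, 67, 81]


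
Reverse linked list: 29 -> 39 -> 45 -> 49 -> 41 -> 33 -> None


Step 1: curr=29, set curr.next=prev(None) | reversed so far: 29
Step 2: curr=39, set curr.next=prev(29) | reversed so far: 39 -> 29
Step 3: curr=45, set curr.next=prev(39) | reversed so far: 45 -> 39 -> 29
Step 4: curr=49, set curr.next=prev(45) | reversed so far: 49 -> 45 -> 39 -> 29
Step 5: curr=41, set curr.next=prev(49) | reversed so far: 41 -> 49 -> 45 -> 39 -> 29
Step 6: curr=33, set curr.next=prev(41) | reversed so far: 33 -> 41 -> 49 -> 45 -> 39 -> 29

33 -> 41 -> 49 -> 45 -> 39 -> 29 -> None


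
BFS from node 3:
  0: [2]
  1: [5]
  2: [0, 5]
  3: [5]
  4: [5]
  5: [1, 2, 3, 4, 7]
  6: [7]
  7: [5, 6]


Visit 3, enqueue [5]
Visit 5, enqueue [1, 2, 4, 7]
Visit 1, enqueue []
Visit 2, enqueue [0]
Visit 4, enqueue []
Visit 7, enqueue [6]
Visit 0, enqueue []
Visit 6, enqueue []

BFS order: [3, 5, 1, 2, 4, 7, 0, 6]


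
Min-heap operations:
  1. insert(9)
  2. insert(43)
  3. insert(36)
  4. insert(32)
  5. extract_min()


insert(9) -> [9]
insert(43) -> [9, 43]
insert(36) -> [9, 43, 36]
insert(32) -> [9, 32, 36, 43]
extract_min()->9, [32, 43, 36]

Final heap: [32, 43, 36]


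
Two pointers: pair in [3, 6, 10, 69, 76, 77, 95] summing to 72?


lo=0(3)+hi=6(95)=98
lo=0(3)+hi=5(77)=80
lo=0(3)+hi=4(76)=79
lo=0(3)+hi=3(69)=72

Yes: 3+69=72


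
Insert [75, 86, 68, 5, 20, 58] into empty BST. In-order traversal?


Insert 75: root
Insert 86: R from 75
Insert 68: L from 75
Insert 5: L from 75 -> L from 68
Insert 20: L from 75 -> L from 68 -> R from 5
Insert 58: L from 75 -> L from 68 -> R from 5 -> R from 20

In-order: [5, 20, 58, 68, 75, 86]


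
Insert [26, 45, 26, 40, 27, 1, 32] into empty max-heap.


Insert 26: [26]
Insert 45: [45, 26]
Insert 26: [45, 26, 26]
Insert 40: [45, 40, 26, 26]
Insert 27: [45, 40, 26, 26, 27]
Insert 1: [45, 40, 26, 26, 27, 1]
Insert 32: [45, 40, 32, 26, 27, 1, 26]

Final heap: [45, 40, 32, 26, 27, 1, 26]


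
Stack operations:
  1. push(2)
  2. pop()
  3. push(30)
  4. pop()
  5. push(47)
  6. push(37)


push(2) -> [2]
pop()->2, []
push(30) -> [30]
pop()->30, []
push(47) -> [47]
push(37) -> [47, 37]

Final stack: [47, 37]


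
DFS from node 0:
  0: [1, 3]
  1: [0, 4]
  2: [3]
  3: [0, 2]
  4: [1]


Visit 0, push [3, 1]
Visit 1, push [4]
Visit 4, push []
Visit 3, push [2]
Visit 2, push []

DFS order: [0, 1, 4, 3, 2]


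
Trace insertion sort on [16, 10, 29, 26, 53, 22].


Initial: [16, 10, 29, 26, 53, 22]
Insert 10: [10, 16, 29, 26, 53, 22]
Insert 29: [10, 16, 29, 26, 53, 22]
Insert 26: [10, 16, 26, 29, 53, 22]
Insert 53: [10, 16, 26, 29, 53, 22]
Insert 22: [10, 16, 22, 26, 29, 53]

Sorted: [10, 16, 22, 26, 29, 53]


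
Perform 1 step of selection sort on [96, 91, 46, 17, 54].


Initial: [96, 91, 46, 17, 54]
Step 1: min=17 at 3
  Swap: [17, 91, 46, 96, 54]

After 1 step: [17, 91, 46, 96, 54]


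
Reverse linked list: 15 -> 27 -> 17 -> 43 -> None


Step 1: curr=15, set curr.next=prev(None) | reversed so far: 15
Step 2: curr=27, set curr.next=prev(15) | reversed so far: 27 -> 15
Step 3: curr=17, set curr.next=prev(27) | reversed so far: 17 -> 27 -> 15
Step 4: curr=43, set curr.next=prev(17) | reversed so far: 43 -> 17 -> 27 -> 15

43 -> 17 -> 27 -> 15 -> None


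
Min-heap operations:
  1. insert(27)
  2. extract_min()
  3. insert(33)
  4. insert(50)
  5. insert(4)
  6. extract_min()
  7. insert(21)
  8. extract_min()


insert(27) -> [27]
extract_min()->27, []
insert(33) -> [33]
insert(50) -> [33, 50]
insert(4) -> [4, 50, 33]
extract_min()->4, [33, 50]
insert(21) -> [21, 50, 33]
extract_min()->21, [33, 50]

Final heap: [33, 50]


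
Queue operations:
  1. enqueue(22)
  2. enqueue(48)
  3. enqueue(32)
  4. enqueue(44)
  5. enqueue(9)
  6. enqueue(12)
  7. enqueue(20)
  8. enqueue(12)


enqueue(22) -> [22]
enqueue(48) -> [22, 48]
enqueue(32) -> [22, 48, 32]
enqueue(44) -> [22, 48, 32, 44]
enqueue(9) -> [22, 48, 32, 44, 9]
enqueue(12) -> [22, 48, 32, 44, 9, 12]
enqueue(20) -> [22, 48, 32, 44, 9, 12, 20]
enqueue(12) -> [22, 48, 32, 44, 9, 12, 20, 12]

Final queue: [22, 48, 32, 44, 9, 12, 20, 12]


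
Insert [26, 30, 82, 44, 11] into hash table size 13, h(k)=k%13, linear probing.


Insert 26: h=0 -> slot 0
Insert 30: h=4 -> slot 4
Insert 82: h=4, 1 probes -> slot 5
Insert 44: h=5, 1 probes -> slot 6
Insert 11: h=11 -> slot 11

Table: [26, None, None, None, 30, 82, 44, None, None, None, None, 11, None]


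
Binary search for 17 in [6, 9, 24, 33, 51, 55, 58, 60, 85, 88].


Step 1: lo=0, hi=9, mid=4, val=51
Step 2: lo=0, hi=3, mid=1, val=9
Step 3: lo=2, hi=3, mid=2, val=24

Not found


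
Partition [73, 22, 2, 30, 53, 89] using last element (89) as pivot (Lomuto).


Pivot: 89
  73 <= 89: advance i (no swap)
  22 <= 89: advance i (no swap)
  2 <= 89: advance i (no swap)
  30 <= 89: advance i (no swap)
  53 <= 89: advance i (no swap)
Place pivot at 5: [73, 22, 2, 30, 53, 89]

Partitioned: [73, 22, 2, 30, 53, 89]


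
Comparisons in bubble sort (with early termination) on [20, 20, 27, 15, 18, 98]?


Algorithm: bubble sort (with early termination)
Input: [20, 20, 27, 15, 18, 98]
Sorted: [15, 18, 20, 20, 27, 98]

14


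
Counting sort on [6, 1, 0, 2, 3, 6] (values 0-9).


Input: [6, 1, 0, 2, 3, 6]
Counts: [1, 1, 1, 1, 0, 0, 2, 0, 0, 0]

Sorted: [0, 1, 2, 3, 6, 6]


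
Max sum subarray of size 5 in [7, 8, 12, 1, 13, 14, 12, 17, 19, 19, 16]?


[0:5]: 41
[1:6]: 48
[2:7]: 52
[3:8]: 57
[4:9]: 75
[5:10]: 81
[6:11]: 83

Max: 83 at [6:11]


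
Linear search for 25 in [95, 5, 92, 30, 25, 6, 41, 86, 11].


i=0: 95!=25
i=1: 5!=25
i=2: 92!=25
i=3: 30!=25
i=4: 25==25 found!

Found at 4, 5 comps


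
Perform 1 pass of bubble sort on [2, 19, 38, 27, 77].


Initial: [2, 19, 38, 27, 77]
Pass 1: [2, 19, 27, 38, 77] (1 swaps)

After 1 pass: [2, 19, 27, 38, 77]


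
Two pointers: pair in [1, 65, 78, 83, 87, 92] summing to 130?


lo=0(1)+hi=5(92)=93
lo=1(65)+hi=5(92)=157
lo=1(65)+hi=4(87)=152
lo=1(65)+hi=3(83)=148
lo=1(65)+hi=2(78)=143

No pair found


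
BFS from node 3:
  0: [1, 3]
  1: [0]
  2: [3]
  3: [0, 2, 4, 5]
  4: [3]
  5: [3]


Visit 3, enqueue [0, 2, 4, 5]
Visit 0, enqueue [1]
Visit 2, enqueue []
Visit 4, enqueue []
Visit 5, enqueue []
Visit 1, enqueue []

BFS order: [3, 0, 2, 4, 5, 1]


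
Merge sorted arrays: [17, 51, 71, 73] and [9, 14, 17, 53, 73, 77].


Take 9 from B
Take 14 from B
Take 17 from A
Take 17 from B
Take 51 from A
Take 53 from B
Take 71 from A
Take 73 from A

Merged: [9, 14, 17, 17, 51, 53, 71, 73, 73, 77]


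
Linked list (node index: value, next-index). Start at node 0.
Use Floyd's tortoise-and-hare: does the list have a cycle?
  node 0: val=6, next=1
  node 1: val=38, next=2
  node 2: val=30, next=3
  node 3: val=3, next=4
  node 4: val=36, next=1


Floyd's tortoise (slow, +1) and hare (fast, +2):
  init: slow=0, fast=0
  step 1: slow=1, fast=2
  step 2: slow=2, fast=4
  step 3: slow=3, fast=2
  step 4: slow=4, fast=4
  slow == fast at node 4: cycle detected

Cycle: yes


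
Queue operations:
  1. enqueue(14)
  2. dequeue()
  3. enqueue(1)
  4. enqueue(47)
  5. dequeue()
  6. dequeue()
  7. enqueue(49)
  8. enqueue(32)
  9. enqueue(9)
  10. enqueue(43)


enqueue(14) -> [14]
dequeue()->14, []
enqueue(1) -> [1]
enqueue(47) -> [1, 47]
dequeue()->1, [47]
dequeue()->47, []
enqueue(49) -> [49]
enqueue(32) -> [49, 32]
enqueue(9) -> [49, 32, 9]
enqueue(43) -> [49, 32, 9, 43]

Final queue: [49, 32, 9, 43]


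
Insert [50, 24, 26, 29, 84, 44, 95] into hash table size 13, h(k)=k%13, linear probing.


Insert 50: h=11 -> slot 11
Insert 24: h=11, 1 probes -> slot 12
Insert 26: h=0 -> slot 0
Insert 29: h=3 -> slot 3
Insert 84: h=6 -> slot 6
Insert 44: h=5 -> slot 5
Insert 95: h=4 -> slot 4

Table: [26, None, None, 29, 95, 44, 84, None, None, None, None, 50, 24]


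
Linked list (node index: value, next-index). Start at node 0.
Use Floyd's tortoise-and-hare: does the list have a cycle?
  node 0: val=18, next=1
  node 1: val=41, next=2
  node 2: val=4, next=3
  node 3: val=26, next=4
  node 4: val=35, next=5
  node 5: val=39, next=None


Floyd's tortoise (slow, +1) and hare (fast, +2):
  init: slow=0, fast=0
  step 1: slow=1, fast=2
  step 2: slow=2, fast=4
  step 3: fast 4->5->None, no cycle

Cycle: no


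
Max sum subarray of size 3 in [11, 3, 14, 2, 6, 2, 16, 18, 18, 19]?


[0:3]: 28
[1:4]: 19
[2:5]: 22
[3:6]: 10
[4:7]: 24
[5:8]: 36
[6:9]: 52
[7:10]: 55

Max: 55 at [7:10]


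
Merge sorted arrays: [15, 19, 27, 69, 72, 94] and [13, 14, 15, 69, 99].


Take 13 from B
Take 14 from B
Take 15 from A
Take 15 from B
Take 19 from A
Take 27 from A
Take 69 from A
Take 69 from B
Take 72 from A
Take 94 from A

Merged: [13, 14, 15, 15, 19, 27, 69, 69, 72, 94, 99]


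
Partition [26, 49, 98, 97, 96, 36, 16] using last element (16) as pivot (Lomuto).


Pivot: 16
Place pivot at 0: [16, 49, 98, 97, 96, 36, 26]

Partitioned: [16, 49, 98, 97, 96, 36, 26]


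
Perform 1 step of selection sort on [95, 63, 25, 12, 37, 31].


Initial: [95, 63, 25, 12, 37, 31]
Step 1: min=12 at 3
  Swap: [12, 63, 25, 95, 37, 31]

After 1 step: [12, 63, 25, 95, 37, 31]


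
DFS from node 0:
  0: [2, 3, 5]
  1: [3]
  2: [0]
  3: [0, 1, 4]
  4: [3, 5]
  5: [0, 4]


Visit 0, push [5, 3, 2]
Visit 2, push []
Visit 3, push [4, 1]
Visit 1, push []
Visit 4, push [5]
Visit 5, push []

DFS order: [0, 2, 3, 1, 4, 5]


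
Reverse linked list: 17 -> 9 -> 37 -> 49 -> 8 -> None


Step 1: curr=17, set curr.next=prev(None) | reversed so far: 17
Step 2: curr=9, set curr.next=prev(17) | reversed so far: 9 -> 17
Step 3: curr=37, set curr.next=prev(9) | reversed so far: 37 -> 9 -> 17
Step 4: curr=49, set curr.next=prev(37) | reversed so far: 49 -> 37 -> 9 -> 17
Step 5: curr=8, set curr.next=prev(49) | reversed so far: 8 -> 49 -> 37 -> 9 -> 17

8 -> 49 -> 37 -> 9 -> 17 -> None


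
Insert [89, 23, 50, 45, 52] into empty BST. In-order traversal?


Insert 89: root
Insert 23: L from 89
Insert 50: L from 89 -> R from 23
Insert 45: L from 89 -> R from 23 -> L from 50
Insert 52: L from 89 -> R from 23 -> R from 50

In-order: [23, 45, 50, 52, 89]


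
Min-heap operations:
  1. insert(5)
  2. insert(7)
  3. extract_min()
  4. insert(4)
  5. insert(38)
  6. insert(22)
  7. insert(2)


insert(5) -> [5]
insert(7) -> [5, 7]
extract_min()->5, [7]
insert(4) -> [4, 7]
insert(38) -> [4, 7, 38]
insert(22) -> [4, 7, 38, 22]
insert(2) -> [2, 4, 38, 22, 7]

Final heap: [2, 4, 38, 22, 7]


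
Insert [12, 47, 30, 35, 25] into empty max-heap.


Insert 12: [12]
Insert 47: [47, 12]
Insert 30: [47, 12, 30]
Insert 35: [47, 35, 30, 12]
Insert 25: [47, 35, 30, 12, 25]

Final heap: [47, 35, 30, 12, 25]


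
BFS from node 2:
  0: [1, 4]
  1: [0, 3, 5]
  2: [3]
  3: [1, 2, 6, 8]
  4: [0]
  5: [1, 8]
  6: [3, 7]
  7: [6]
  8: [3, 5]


Visit 2, enqueue [3]
Visit 3, enqueue [1, 6, 8]
Visit 1, enqueue [0, 5]
Visit 6, enqueue [7]
Visit 8, enqueue []
Visit 0, enqueue [4]
Visit 5, enqueue []
Visit 7, enqueue []
Visit 4, enqueue []

BFS order: [2, 3, 1, 6, 8, 0, 5, 7, 4]


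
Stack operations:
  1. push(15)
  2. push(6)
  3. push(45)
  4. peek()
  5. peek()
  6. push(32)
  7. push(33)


push(15) -> [15]
push(6) -> [15, 6]
push(45) -> [15, 6, 45]
peek()->45
peek()->45
push(32) -> [15, 6, 45, 32]
push(33) -> [15, 6, 45, 32, 33]

Final stack: [15, 6, 45, 32, 33]


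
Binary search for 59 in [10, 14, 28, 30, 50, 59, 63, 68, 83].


Step 1: lo=0, hi=8, mid=4, val=50
Step 2: lo=5, hi=8, mid=6, val=63
Step 3: lo=5, hi=5, mid=5, val=59

Found at index 5


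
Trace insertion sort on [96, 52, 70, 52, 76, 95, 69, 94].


Initial: [96, 52, 70, 52, 76, 95, 69, 94]
Insert 52: [52, 96, 70, 52, 76, 95, 69, 94]
Insert 70: [52, 70, 96, 52, 76, 95, 69, 94]
Insert 52: [52, 52, 70, 96, 76, 95, 69, 94]
Insert 76: [52, 52, 70, 76, 96, 95, 69, 94]
Insert 95: [52, 52, 70, 76, 95, 96, 69, 94]
Insert 69: [52, 52, 69, 70, 76, 95, 96, 94]
Insert 94: [52, 52, 69, 70, 76, 94, 95, 96]

Sorted: [52, 52, 69, 70, 76, 94, 95, 96]


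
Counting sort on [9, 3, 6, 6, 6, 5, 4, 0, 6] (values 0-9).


Input: [9, 3, 6, 6, 6, 5, 4, 0, 6]
Counts: [1, 0, 0, 1, 1, 1, 4, 0, 0, 1]

Sorted: [0, 3, 4, 5, 6, 6, 6, 6, 9]


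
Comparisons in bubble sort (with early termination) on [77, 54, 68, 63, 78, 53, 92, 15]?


Algorithm: bubble sort (with early termination)
Input: [77, 54, 68, 63, 78, 53, 92, 15]
Sorted: [15, 53, 54, 63, 68, 77, 78, 92]

28


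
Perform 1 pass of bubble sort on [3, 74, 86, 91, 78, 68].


Initial: [3, 74, 86, 91, 78, 68]
Pass 1: [3, 74, 86, 78, 68, 91] (2 swaps)

After 1 pass: [3, 74, 86, 78, 68, 91]


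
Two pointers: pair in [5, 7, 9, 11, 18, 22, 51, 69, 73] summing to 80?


lo=0(5)+hi=8(73)=78
lo=1(7)+hi=8(73)=80

Yes: 7+73=80


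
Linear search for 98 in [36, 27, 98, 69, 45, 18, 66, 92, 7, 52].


i=0: 36!=98
i=1: 27!=98
i=2: 98==98 found!

Found at 2, 3 comps


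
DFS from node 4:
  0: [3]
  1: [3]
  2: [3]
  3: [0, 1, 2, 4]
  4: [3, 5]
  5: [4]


Visit 4, push [5, 3]
Visit 3, push [2, 1, 0]
Visit 0, push []
Visit 1, push []
Visit 2, push []
Visit 5, push []

DFS order: [4, 3, 0, 1, 2, 5]


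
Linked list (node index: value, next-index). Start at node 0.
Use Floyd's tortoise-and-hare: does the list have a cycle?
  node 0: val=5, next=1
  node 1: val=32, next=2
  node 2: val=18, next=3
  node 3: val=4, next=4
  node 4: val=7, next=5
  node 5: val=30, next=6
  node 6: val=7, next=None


Floyd's tortoise (slow, +1) and hare (fast, +2):
  init: slow=0, fast=0
  step 1: slow=1, fast=2
  step 2: slow=2, fast=4
  step 3: slow=3, fast=6
  step 4: fast -> None, no cycle

Cycle: no


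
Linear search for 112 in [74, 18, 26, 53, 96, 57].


i=0: 74!=112
i=1: 18!=112
i=2: 26!=112
i=3: 53!=112
i=4: 96!=112
i=5: 57!=112

Not found, 6 comps


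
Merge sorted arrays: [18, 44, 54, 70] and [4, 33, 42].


Take 4 from B
Take 18 from A
Take 33 from B
Take 42 from B

Merged: [4, 18, 33, 42, 44, 54, 70]


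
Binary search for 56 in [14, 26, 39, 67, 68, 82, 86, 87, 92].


Step 1: lo=0, hi=8, mid=4, val=68
Step 2: lo=0, hi=3, mid=1, val=26
Step 3: lo=2, hi=3, mid=2, val=39
Step 4: lo=3, hi=3, mid=3, val=67

Not found


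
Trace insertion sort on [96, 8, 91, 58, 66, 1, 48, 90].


Initial: [96, 8, 91, 58, 66, 1, 48, 90]
Insert 8: [8, 96, 91, 58, 66, 1, 48, 90]
Insert 91: [8, 91, 96, 58, 66, 1, 48, 90]
Insert 58: [8, 58, 91, 96, 66, 1, 48, 90]
Insert 66: [8, 58, 66, 91, 96, 1, 48, 90]
Insert 1: [1, 8, 58, 66, 91, 96, 48, 90]
Insert 48: [1, 8, 48, 58, 66, 91, 96, 90]
Insert 90: [1, 8, 48, 58, 66, 90, 91, 96]

Sorted: [1, 8, 48, 58, 66, 90, 91, 96]


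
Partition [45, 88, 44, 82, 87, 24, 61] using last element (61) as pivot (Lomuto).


Pivot: 61
  45 <= 61: advance i (no swap)
  44 <= 61: swap -> [45, 44, 88, 82, 87, 24, 61]
  24 <= 61: swap -> [45, 44, 24, 82, 87, 88, 61]
Place pivot at 3: [45, 44, 24, 61, 87, 88, 82]

Partitioned: [45, 44, 24, 61, 87, 88, 82]


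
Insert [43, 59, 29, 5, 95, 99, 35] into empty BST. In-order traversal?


Insert 43: root
Insert 59: R from 43
Insert 29: L from 43
Insert 5: L from 43 -> L from 29
Insert 95: R from 43 -> R from 59
Insert 99: R from 43 -> R from 59 -> R from 95
Insert 35: L from 43 -> R from 29

In-order: [5, 29, 35, 43, 59, 95, 99]


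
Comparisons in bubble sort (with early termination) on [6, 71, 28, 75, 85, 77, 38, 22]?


Algorithm: bubble sort (with early termination)
Input: [6, 71, 28, 75, 85, 77, 38, 22]
Sorted: [6, 22, 28, 38, 71, 75, 77, 85]

28


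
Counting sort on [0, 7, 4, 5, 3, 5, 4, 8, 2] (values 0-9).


Input: [0, 7, 4, 5, 3, 5, 4, 8, 2]
Counts: [1, 0, 1, 1, 2, 2, 0, 1, 1, 0]

Sorted: [0, 2, 3, 4, 4, 5, 5, 7, 8]


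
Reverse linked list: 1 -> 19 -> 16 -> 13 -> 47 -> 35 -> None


Step 1: curr=1, set curr.next=prev(None) | reversed so far: 1
Step 2: curr=19, set curr.next=prev(1) | reversed so far: 19 -> 1
Step 3: curr=16, set curr.next=prev(19) | reversed so far: 16 -> 19 -> 1
Step 4: curr=13, set curr.next=prev(16) | reversed so far: 13 -> 16 -> 19 -> 1
Step 5: curr=47, set curr.next=prev(13) | reversed so far: 47 -> 13 -> 16 -> 19 -> 1
Step 6: curr=35, set curr.next=prev(47) | reversed so far: 35 -> 47 -> 13 -> 16 -> 19 -> 1

35 -> 47 -> 13 -> 16 -> 19 -> 1 -> None


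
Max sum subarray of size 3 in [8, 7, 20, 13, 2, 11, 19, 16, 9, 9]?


[0:3]: 35
[1:4]: 40
[2:5]: 35
[3:6]: 26
[4:7]: 32
[5:8]: 46
[6:9]: 44
[7:10]: 34

Max: 46 at [5:8]


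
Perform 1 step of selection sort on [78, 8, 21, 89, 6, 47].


Initial: [78, 8, 21, 89, 6, 47]
Step 1: min=6 at 4
  Swap: [6, 8, 21, 89, 78, 47]

After 1 step: [6, 8, 21, 89, 78, 47]


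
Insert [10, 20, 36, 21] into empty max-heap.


Insert 10: [10]
Insert 20: [20, 10]
Insert 36: [36, 10, 20]
Insert 21: [36, 21, 20, 10]

Final heap: [36, 21, 20, 10]


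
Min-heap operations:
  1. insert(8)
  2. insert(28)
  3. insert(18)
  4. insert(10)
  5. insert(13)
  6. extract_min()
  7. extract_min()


insert(8) -> [8]
insert(28) -> [8, 28]
insert(18) -> [8, 28, 18]
insert(10) -> [8, 10, 18, 28]
insert(13) -> [8, 10, 18, 28, 13]
extract_min()->8, [10, 13, 18, 28]
extract_min()->10, [13, 28, 18]

Final heap: [13, 28, 18]


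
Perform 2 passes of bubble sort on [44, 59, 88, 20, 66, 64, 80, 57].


Initial: [44, 59, 88, 20, 66, 64, 80, 57]
Pass 1: [44, 59, 20, 66, 64, 80, 57, 88] (5 swaps)
Pass 2: [44, 20, 59, 64, 66, 57, 80, 88] (3 swaps)

After 2 passes: [44, 20, 59, 64, 66, 57, 80, 88]


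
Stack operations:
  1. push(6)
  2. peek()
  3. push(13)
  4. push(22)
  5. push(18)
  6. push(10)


push(6) -> [6]
peek()->6
push(13) -> [6, 13]
push(22) -> [6, 13, 22]
push(18) -> [6, 13, 22, 18]
push(10) -> [6, 13, 22, 18, 10]

Final stack: [6, 13, 22, 18, 10]


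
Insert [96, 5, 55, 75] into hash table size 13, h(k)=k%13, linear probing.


Insert 96: h=5 -> slot 5
Insert 5: h=5, 1 probes -> slot 6
Insert 55: h=3 -> slot 3
Insert 75: h=10 -> slot 10

Table: [None, None, None, 55, None, 96, 5, None, None, None, 75, None, None]


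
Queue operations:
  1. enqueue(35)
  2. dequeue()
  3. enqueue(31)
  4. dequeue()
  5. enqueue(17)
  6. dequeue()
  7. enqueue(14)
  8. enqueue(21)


enqueue(35) -> [35]
dequeue()->35, []
enqueue(31) -> [31]
dequeue()->31, []
enqueue(17) -> [17]
dequeue()->17, []
enqueue(14) -> [14]
enqueue(21) -> [14, 21]

Final queue: [14, 21]


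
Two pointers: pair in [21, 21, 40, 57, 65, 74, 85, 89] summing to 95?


lo=0(21)+hi=7(89)=110
lo=0(21)+hi=6(85)=106
lo=0(21)+hi=5(74)=95

Yes: 21+74=95


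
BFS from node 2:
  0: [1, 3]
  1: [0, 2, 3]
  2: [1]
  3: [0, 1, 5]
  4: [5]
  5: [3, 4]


Visit 2, enqueue [1]
Visit 1, enqueue [0, 3]
Visit 0, enqueue []
Visit 3, enqueue [5]
Visit 5, enqueue [4]
Visit 4, enqueue []

BFS order: [2, 1, 0, 3, 5, 4]


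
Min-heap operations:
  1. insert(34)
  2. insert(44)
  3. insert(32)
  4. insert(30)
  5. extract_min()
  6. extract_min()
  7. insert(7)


insert(34) -> [34]
insert(44) -> [34, 44]
insert(32) -> [32, 44, 34]
insert(30) -> [30, 32, 34, 44]
extract_min()->30, [32, 44, 34]
extract_min()->32, [34, 44]
insert(7) -> [7, 44, 34]

Final heap: [7, 44, 34]


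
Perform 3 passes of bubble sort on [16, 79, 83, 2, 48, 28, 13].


Initial: [16, 79, 83, 2, 48, 28, 13]
Pass 1: [16, 79, 2, 48, 28, 13, 83] (4 swaps)
Pass 2: [16, 2, 48, 28, 13, 79, 83] (4 swaps)
Pass 3: [2, 16, 28, 13, 48, 79, 83] (3 swaps)

After 3 passes: [2, 16, 28, 13, 48, 79, 83]


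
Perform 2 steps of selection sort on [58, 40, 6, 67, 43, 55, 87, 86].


Initial: [58, 40, 6, 67, 43, 55, 87, 86]
Step 1: min=6 at 2
  Swap: [6, 40, 58, 67, 43, 55, 87, 86]
Step 2: min=40 at 1
  Swap: [6, 40, 58, 67, 43, 55, 87, 86]

After 2 steps: [6, 40, 58, 67, 43, 55, 87, 86]


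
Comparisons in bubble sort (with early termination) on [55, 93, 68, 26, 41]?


Algorithm: bubble sort (with early termination)
Input: [55, 93, 68, 26, 41]
Sorted: [26, 41, 55, 68, 93]

10


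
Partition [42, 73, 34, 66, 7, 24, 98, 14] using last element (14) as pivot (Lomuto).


Pivot: 14
  7 <= 14: swap -> [7, 73, 34, 66, 42, 24, 98, 14]
Place pivot at 1: [7, 14, 34, 66, 42, 24, 98, 73]

Partitioned: [7, 14, 34, 66, 42, 24, 98, 73]


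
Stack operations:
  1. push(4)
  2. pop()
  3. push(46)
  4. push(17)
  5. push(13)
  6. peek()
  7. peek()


push(4) -> [4]
pop()->4, []
push(46) -> [46]
push(17) -> [46, 17]
push(13) -> [46, 17, 13]
peek()->13
peek()->13

Final stack: [46, 17, 13]


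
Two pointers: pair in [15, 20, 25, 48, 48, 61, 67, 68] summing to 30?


lo=0(15)+hi=7(68)=83
lo=0(15)+hi=6(67)=82
lo=0(15)+hi=5(61)=76
lo=0(15)+hi=4(48)=63
lo=0(15)+hi=3(48)=63
lo=0(15)+hi=2(25)=40
lo=0(15)+hi=1(20)=35

No pair found


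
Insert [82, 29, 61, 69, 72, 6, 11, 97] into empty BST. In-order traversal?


Insert 82: root
Insert 29: L from 82
Insert 61: L from 82 -> R from 29
Insert 69: L from 82 -> R from 29 -> R from 61
Insert 72: L from 82 -> R from 29 -> R from 61 -> R from 69
Insert 6: L from 82 -> L from 29
Insert 11: L from 82 -> L from 29 -> R from 6
Insert 97: R from 82

In-order: [6, 11, 29, 61, 69, 72, 82, 97]


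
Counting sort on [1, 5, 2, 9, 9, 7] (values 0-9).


Input: [1, 5, 2, 9, 9, 7]
Counts: [0, 1, 1, 0, 0, 1, 0, 1, 0, 2]

Sorted: [1, 2, 5, 7, 9, 9]


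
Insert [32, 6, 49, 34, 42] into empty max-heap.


Insert 32: [32]
Insert 6: [32, 6]
Insert 49: [49, 6, 32]
Insert 34: [49, 34, 32, 6]
Insert 42: [49, 42, 32, 6, 34]

Final heap: [49, 42, 32, 6, 34]


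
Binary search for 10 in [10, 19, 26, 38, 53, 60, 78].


Step 1: lo=0, hi=6, mid=3, val=38
Step 2: lo=0, hi=2, mid=1, val=19
Step 3: lo=0, hi=0, mid=0, val=10

Found at index 0


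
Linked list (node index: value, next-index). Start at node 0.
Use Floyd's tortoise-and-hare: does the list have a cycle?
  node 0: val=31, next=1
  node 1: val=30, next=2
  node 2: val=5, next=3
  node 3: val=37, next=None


Floyd's tortoise (slow, +1) and hare (fast, +2):
  init: slow=0, fast=0
  step 1: slow=1, fast=2
  step 2: fast 2->3->None, no cycle

Cycle: no


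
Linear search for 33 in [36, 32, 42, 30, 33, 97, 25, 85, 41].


i=0: 36!=33
i=1: 32!=33
i=2: 42!=33
i=3: 30!=33
i=4: 33==33 found!

Found at 4, 5 comps


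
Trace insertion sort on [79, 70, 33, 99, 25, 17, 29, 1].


Initial: [79, 70, 33, 99, 25, 17, 29, 1]
Insert 70: [70, 79, 33, 99, 25, 17, 29, 1]
Insert 33: [33, 70, 79, 99, 25, 17, 29, 1]
Insert 99: [33, 70, 79, 99, 25, 17, 29, 1]
Insert 25: [25, 33, 70, 79, 99, 17, 29, 1]
Insert 17: [17, 25, 33, 70, 79, 99, 29, 1]
Insert 29: [17, 25, 29, 33, 70, 79, 99, 1]
Insert 1: [1, 17, 25, 29, 33, 70, 79, 99]

Sorted: [1, 17, 25, 29, 33, 70, 79, 99]


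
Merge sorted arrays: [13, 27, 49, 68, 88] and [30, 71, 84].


Take 13 from A
Take 27 from A
Take 30 from B
Take 49 from A
Take 68 from A
Take 71 from B
Take 84 from B

Merged: [13, 27, 30, 49, 68, 71, 84, 88]


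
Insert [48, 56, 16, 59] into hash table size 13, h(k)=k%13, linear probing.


Insert 48: h=9 -> slot 9
Insert 56: h=4 -> slot 4
Insert 16: h=3 -> slot 3
Insert 59: h=7 -> slot 7

Table: [None, None, None, 16, 56, None, None, 59, None, 48, None, None, None]


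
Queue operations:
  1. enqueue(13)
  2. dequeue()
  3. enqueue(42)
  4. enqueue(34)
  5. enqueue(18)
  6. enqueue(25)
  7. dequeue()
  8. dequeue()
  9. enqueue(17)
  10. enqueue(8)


enqueue(13) -> [13]
dequeue()->13, []
enqueue(42) -> [42]
enqueue(34) -> [42, 34]
enqueue(18) -> [42, 34, 18]
enqueue(25) -> [42, 34, 18, 25]
dequeue()->42, [34, 18, 25]
dequeue()->34, [18, 25]
enqueue(17) -> [18, 25, 17]
enqueue(8) -> [18, 25, 17, 8]

Final queue: [18, 25, 17, 8]


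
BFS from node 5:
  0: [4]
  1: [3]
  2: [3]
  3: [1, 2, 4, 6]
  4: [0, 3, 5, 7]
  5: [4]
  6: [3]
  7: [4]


Visit 5, enqueue [4]
Visit 4, enqueue [0, 3, 7]
Visit 0, enqueue []
Visit 3, enqueue [1, 2, 6]
Visit 7, enqueue []
Visit 1, enqueue []
Visit 2, enqueue []
Visit 6, enqueue []

BFS order: [5, 4, 0, 3, 7, 1, 2, 6]


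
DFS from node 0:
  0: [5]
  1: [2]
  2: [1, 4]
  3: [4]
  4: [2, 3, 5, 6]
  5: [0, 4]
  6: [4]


Visit 0, push [5]
Visit 5, push [4]
Visit 4, push [6, 3, 2]
Visit 2, push [1]
Visit 1, push []
Visit 3, push []
Visit 6, push []

DFS order: [0, 5, 4, 2, 1, 3, 6]


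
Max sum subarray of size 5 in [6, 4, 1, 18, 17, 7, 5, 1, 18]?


[0:5]: 46
[1:6]: 47
[2:7]: 48
[3:8]: 48
[4:9]: 48

Max: 48 at [2:7]


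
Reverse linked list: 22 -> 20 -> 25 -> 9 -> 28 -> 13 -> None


Step 1: curr=22, set curr.next=prev(None) | reversed so far: 22
Step 2: curr=20, set curr.next=prev(22) | reversed so far: 20 -> 22
Step 3: curr=25, set curr.next=prev(20) | reversed so far: 25 -> 20 -> 22
Step 4: curr=9, set curr.next=prev(25) | reversed so far: 9 -> 25 -> 20 -> 22
Step 5: curr=28, set curr.next=prev(9) | reversed so far: 28 -> 9 -> 25 -> 20 -> 22
Step 6: curr=13, set curr.next=prev(28) | reversed so far: 13 -> 28 -> 9 -> 25 -> 20 -> 22

13 -> 28 -> 9 -> 25 -> 20 -> 22 -> None


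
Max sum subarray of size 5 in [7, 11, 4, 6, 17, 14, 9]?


[0:5]: 45
[1:6]: 52
[2:7]: 50

Max: 52 at [1:6]


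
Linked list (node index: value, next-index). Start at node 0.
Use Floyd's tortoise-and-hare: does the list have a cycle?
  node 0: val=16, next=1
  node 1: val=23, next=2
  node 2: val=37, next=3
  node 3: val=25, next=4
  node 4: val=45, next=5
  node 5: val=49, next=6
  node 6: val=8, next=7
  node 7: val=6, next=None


Floyd's tortoise (slow, +1) and hare (fast, +2):
  init: slow=0, fast=0
  step 1: slow=1, fast=2
  step 2: slow=2, fast=4
  step 3: slow=3, fast=6
  step 4: fast 6->7->None, no cycle

Cycle: no


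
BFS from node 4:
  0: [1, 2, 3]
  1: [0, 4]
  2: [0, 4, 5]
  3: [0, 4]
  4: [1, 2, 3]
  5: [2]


Visit 4, enqueue [1, 2, 3]
Visit 1, enqueue [0]
Visit 2, enqueue [5]
Visit 3, enqueue []
Visit 0, enqueue []
Visit 5, enqueue []

BFS order: [4, 1, 2, 3, 0, 5]


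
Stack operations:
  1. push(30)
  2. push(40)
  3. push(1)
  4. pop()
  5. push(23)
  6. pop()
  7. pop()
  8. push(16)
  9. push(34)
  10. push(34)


push(30) -> [30]
push(40) -> [30, 40]
push(1) -> [30, 40, 1]
pop()->1, [30, 40]
push(23) -> [30, 40, 23]
pop()->23, [30, 40]
pop()->40, [30]
push(16) -> [30, 16]
push(34) -> [30, 16, 34]
push(34) -> [30, 16, 34, 34]

Final stack: [30, 16, 34, 34]


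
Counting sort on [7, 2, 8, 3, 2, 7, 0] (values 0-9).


Input: [7, 2, 8, 3, 2, 7, 0]
Counts: [1, 0, 2, 1, 0, 0, 0, 2, 1, 0]

Sorted: [0, 2, 2, 3, 7, 7, 8]


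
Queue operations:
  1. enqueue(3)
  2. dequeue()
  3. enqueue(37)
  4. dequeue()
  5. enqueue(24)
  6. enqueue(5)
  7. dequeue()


enqueue(3) -> [3]
dequeue()->3, []
enqueue(37) -> [37]
dequeue()->37, []
enqueue(24) -> [24]
enqueue(5) -> [24, 5]
dequeue()->24, [5]

Final queue: [5]


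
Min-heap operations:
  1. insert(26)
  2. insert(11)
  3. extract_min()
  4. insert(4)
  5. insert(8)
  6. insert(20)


insert(26) -> [26]
insert(11) -> [11, 26]
extract_min()->11, [26]
insert(4) -> [4, 26]
insert(8) -> [4, 26, 8]
insert(20) -> [4, 20, 8, 26]

Final heap: [4, 20, 8, 26]


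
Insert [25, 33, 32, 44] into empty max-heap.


Insert 25: [25]
Insert 33: [33, 25]
Insert 32: [33, 25, 32]
Insert 44: [44, 33, 32, 25]

Final heap: [44, 33, 32, 25]


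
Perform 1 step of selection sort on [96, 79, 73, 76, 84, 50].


Initial: [96, 79, 73, 76, 84, 50]
Step 1: min=50 at 5
  Swap: [50, 79, 73, 76, 84, 96]

After 1 step: [50, 79, 73, 76, 84, 96]


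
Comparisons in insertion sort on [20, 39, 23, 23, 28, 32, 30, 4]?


Algorithm: insertion sort
Input: [20, 39, 23, 23, 28, 32, 30, 4]
Sorted: [4, 20, 23, 23, 28, 30, 32, 39]

19


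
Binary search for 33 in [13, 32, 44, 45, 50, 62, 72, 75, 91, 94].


Step 1: lo=0, hi=9, mid=4, val=50
Step 2: lo=0, hi=3, mid=1, val=32
Step 3: lo=2, hi=3, mid=2, val=44

Not found


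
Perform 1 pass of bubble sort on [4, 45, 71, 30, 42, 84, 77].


Initial: [4, 45, 71, 30, 42, 84, 77]
Pass 1: [4, 45, 30, 42, 71, 77, 84] (3 swaps)

After 1 pass: [4, 45, 30, 42, 71, 77, 84]


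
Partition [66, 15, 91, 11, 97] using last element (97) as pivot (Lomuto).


Pivot: 97
  66 <= 97: advance i (no swap)
  15 <= 97: advance i (no swap)
  91 <= 97: advance i (no swap)
  11 <= 97: advance i (no swap)
Place pivot at 4: [66, 15, 91, 11, 97]

Partitioned: [66, 15, 91, 11, 97]


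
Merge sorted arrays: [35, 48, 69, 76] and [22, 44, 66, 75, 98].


Take 22 from B
Take 35 from A
Take 44 from B
Take 48 from A
Take 66 from B
Take 69 from A
Take 75 from B
Take 76 from A

Merged: [22, 35, 44, 48, 66, 69, 75, 76, 98]


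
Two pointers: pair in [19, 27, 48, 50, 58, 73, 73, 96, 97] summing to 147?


lo=0(19)+hi=8(97)=116
lo=1(27)+hi=8(97)=124
lo=2(48)+hi=8(97)=145
lo=3(50)+hi=8(97)=147

Yes: 50+97=147


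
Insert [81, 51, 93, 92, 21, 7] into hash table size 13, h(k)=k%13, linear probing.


Insert 81: h=3 -> slot 3
Insert 51: h=12 -> slot 12
Insert 93: h=2 -> slot 2
Insert 92: h=1 -> slot 1
Insert 21: h=8 -> slot 8
Insert 7: h=7 -> slot 7

Table: [None, 92, 93, 81, None, None, None, 7, 21, None, None, None, 51]


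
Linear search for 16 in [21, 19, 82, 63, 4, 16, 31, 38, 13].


i=0: 21!=16
i=1: 19!=16
i=2: 82!=16
i=3: 63!=16
i=4: 4!=16
i=5: 16==16 found!

Found at 5, 6 comps


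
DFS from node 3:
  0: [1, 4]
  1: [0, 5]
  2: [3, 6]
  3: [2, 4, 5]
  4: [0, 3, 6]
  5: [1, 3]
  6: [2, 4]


Visit 3, push [5, 4, 2]
Visit 2, push [6]
Visit 6, push [4]
Visit 4, push [0]
Visit 0, push [1]
Visit 1, push [5]
Visit 5, push []

DFS order: [3, 2, 6, 4, 0, 1, 5]
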